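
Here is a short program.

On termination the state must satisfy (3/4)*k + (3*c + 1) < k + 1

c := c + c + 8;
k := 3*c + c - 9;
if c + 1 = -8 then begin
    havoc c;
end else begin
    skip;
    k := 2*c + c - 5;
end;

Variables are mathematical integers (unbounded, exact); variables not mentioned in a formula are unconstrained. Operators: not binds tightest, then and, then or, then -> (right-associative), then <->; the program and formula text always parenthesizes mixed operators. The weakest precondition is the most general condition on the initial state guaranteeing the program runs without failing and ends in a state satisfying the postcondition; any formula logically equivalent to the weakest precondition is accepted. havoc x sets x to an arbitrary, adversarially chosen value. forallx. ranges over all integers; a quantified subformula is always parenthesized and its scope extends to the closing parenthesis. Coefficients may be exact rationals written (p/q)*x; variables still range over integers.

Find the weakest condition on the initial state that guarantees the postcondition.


Working backward. After the program, the postcondition (3/4)*k + (3*c + 1) < k + 1 must hold; in canonical form it is 3*c < (1/4)*k.
Then branch requires forall c_1. 3*c_1 < (1/4)*k; else branch requires (9/4)*c < -5/4.
Before the if: (c = -9 -> (forall c_1. 3*c_1 < (1/4)*k)) and ((not (c = -9)) -> (9/4)*c < -5/4)
Before k := 3*c + c - 9: (c = -9 -> (forall c_1. 3*c_1 < c - 9/4)) and ((not (c = -9)) -> (9/4)*c < -5/4)
Before c := c + c + 8: (2*c = -17 -> (forall c_1. 3*c_1 < 2*c + 23/4)) and ((not (2*c = -17)) -> (9/2)*c < -77/4)
Answer: WP = (2*c = -17 -> (forall c_1. 3*c_1 < 2*c + 23/4)) and ((not (2*c = -17)) -> (9/2)*c < -77/4)


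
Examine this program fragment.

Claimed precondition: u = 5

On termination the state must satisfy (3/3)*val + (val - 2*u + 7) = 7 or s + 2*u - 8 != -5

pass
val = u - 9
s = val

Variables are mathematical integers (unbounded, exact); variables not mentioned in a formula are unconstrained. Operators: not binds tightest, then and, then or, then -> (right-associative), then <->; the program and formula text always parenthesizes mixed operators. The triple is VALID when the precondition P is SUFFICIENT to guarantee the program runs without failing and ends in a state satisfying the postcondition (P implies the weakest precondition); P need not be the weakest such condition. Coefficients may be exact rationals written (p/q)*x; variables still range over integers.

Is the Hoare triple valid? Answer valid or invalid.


Working backward. After the program, the postcondition (3/3)*val + (val - 2*u + 7) = 7 or s + 2*u - 8 != -5 must hold; in canonical form it is 2*val = 2*u or s + 2*u != 3.
Before s := val: 2*val = 2*u or 2*u + val != 3
Before val := u - 9: 3*u != 12
Before skip: 3*u != 12
The weakest precondition is 3*u != 12.
Check whether u = 5 implies it.
Every state satisfying the precondition satisfies the weakest precondition: the implication holds.
Answer: valid


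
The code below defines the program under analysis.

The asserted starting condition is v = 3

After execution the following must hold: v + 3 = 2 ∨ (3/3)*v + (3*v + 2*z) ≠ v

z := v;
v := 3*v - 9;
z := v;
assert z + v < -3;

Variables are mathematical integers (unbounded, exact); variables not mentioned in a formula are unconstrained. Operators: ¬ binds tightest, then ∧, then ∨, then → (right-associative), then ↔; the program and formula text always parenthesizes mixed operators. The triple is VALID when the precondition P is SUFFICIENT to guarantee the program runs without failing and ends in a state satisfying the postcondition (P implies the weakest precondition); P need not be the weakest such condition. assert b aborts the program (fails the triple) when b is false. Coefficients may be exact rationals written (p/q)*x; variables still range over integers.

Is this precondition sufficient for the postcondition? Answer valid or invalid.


Working backward. After the program, the postcondition v + 3 = 2 ∨ (3/3)*v + (3*v + 2*z) ≠ v must hold; in canonical form it is v = -1 ∨ 3*v + 2*z ≠ 0.
Before assert z + v < -3: v + z < -3 ∧ (v = -1 ∨ 3*v + 2*z ≠ 0)
Before z := v: 2*v < -3 ∧ (v = -1 ∨ 5*v ≠ 0)
Before v := 3*v - 9: 6*v < 15 ∧ (3*v = 8 ∨ 15*v ≠ 45)
Before z := v: 6*v < 15 ∧ (3*v = 8 ∨ 15*v ≠ 45)
The weakest precondition is 6*v < 15 ∧ (3*v = 8 ∨ 15*v ≠ 45).
Check whether v = 3 implies it.
Countermodel: at the initial state v = 3, the precondition holds but the weakest precondition fails.
Answer: invalid


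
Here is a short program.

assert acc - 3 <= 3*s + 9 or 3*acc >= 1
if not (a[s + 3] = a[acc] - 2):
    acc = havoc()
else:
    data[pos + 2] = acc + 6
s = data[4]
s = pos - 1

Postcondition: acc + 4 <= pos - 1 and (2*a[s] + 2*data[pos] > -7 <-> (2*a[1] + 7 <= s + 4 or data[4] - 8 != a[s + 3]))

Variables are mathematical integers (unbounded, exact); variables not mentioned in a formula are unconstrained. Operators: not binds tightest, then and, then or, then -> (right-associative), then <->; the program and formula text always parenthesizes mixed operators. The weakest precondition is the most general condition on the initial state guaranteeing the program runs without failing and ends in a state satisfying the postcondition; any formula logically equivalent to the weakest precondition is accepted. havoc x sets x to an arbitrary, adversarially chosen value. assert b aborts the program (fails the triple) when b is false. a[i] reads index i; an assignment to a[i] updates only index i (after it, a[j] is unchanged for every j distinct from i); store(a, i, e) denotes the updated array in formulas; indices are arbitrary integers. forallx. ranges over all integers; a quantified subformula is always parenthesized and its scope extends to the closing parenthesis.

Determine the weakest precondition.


Working backward. After the program, the postcondition acc + 4 <= pos - 1 and (2*a[s] + 2*data[pos] > -7 <-> (2*a[1] + 7 <= s + 4 or data[4] - 8 != a[s + 3])) must hold; in canonical form it is acc <= pos - 5 and (2*a[s] + 2*data[pos] > -7 <-> (2*a[1] <= s - 3 or data[4] != a[s + 3] + 8)).
Before s := pos - 1: acc <= pos - 5 and (2*a[pos - 1] + 2*data[pos] > -7 <-> (2*a[1] <= pos - 4 or data[4] != a[pos + 2] + 8))
Before s := data[4]: acc <= pos - 5 and (2*a[pos - 1] + 2*data[pos] > -7 <-> (2*a[1] <= pos - 4 or data[4] != a[pos + 2] + 8))
Then branch requires forall acc_1. (acc_1 <= pos - 5 and (2*a[pos - 1] + 2*data[pos] > -7 <-> (2*a[1] <= pos - 4 or data[4] != a[pos + 2] + 8))); else branch requires acc <= pos - 5 and (2*a[pos - 1] + 2*store(data, pos + 2, acc + 6)[pos] > -7 <-> (2*a[1] <= pos - 4 or store(data, pos + 2, acc + 6)[4] != a[pos + 2] + 8)).
Before the if: ((not (a[s + 3] = a[acc] - 2)) -> (forall acc_1. (acc_1 <= pos - 5 and (2*a[pos - 1] + 2*data[pos] > -7 <-> (2*a[1] <= pos - 4 or data[4] != a[pos + 2] + 8))))) and (a[s + 3] = a[acc] - 2 -> (acc <= pos - 5 and (2*a[pos - 1] + 2*store(data, pos + 2, acc + 6)[pos] > -7 <-> (2*a[1] <= pos - 4 or store(data, pos + 2, acc + 6)[4] != a[pos + 2] + 8))))
Before assert acc - 3 <= 3*s + 9 or 3*acc >= 1: (acc <= 3*s + 12 or 3*acc >= 1) and ((not (a[s + 3] = a[acc] - 2)) -> (forall acc_1. (acc_1 <= pos - 5 and (2*a[pos - 1] + 2*data[pos] > -7 <-> (2*a[1] <= pos - 4 or data[4] != a[pos + 2] + 8))))) and (a[s + 3] = a[acc] - 2 -> (acc <= pos - 5 and (2*a[pos - 1] + 2*store(data, pos + 2, acc + 6)[pos] > -7 <-> (2*a[1] <= pos - 4 or store(data, pos + 2, acc + 6)[4] != a[pos + 2] + 8))))
Answer: WP = (acc <= 3*s + 12 or 3*acc >= 1) and ((not (a[s + 3] = a[acc] - 2)) -> (forall acc_1. (acc_1 <= pos - 5 and (2*a[pos - 1] + 2*data[pos] > -7 <-> (2*a[1] <= pos - 4 or data[4] != a[pos + 2] + 8))))) and (a[s + 3] = a[acc] - 2 -> (acc <= pos - 5 and (2*a[pos - 1] + 2*store(data, pos + 2, acc + 6)[pos] > -7 <-> (2*a[1] <= pos - 4 or store(data, pos + 2, acc + 6)[4] != a[pos + 2] + 8))))


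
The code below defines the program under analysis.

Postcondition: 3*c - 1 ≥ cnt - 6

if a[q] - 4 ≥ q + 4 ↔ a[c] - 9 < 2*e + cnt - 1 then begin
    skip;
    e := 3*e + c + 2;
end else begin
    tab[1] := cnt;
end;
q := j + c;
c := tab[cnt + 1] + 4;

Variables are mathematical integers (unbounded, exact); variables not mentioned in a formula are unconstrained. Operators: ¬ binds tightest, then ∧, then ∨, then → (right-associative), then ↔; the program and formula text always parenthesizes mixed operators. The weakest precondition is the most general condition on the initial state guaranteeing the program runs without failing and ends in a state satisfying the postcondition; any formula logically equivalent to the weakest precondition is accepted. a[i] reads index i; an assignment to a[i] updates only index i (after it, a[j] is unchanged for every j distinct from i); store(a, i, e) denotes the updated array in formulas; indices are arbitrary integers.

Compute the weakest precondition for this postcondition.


Working backward. After the program, the postcondition 3*c - 1 ≥ cnt - 6 must hold; in canonical form it is 3*c ≥ cnt - 5.
Before c := tab[cnt + 1] + 4: 3*tab[cnt + 1] ≥ cnt - 17
Before q := j + c: 3*tab[cnt + 1] ≥ cnt - 17
Then branch requires 3*tab[cnt + 1] ≥ cnt - 17; else branch requires 3*store(tab, 1, cnt)[cnt + 1] ≥ cnt - 17.
Before the if: ((a[q] ≥ q + 8 ↔ a[c] < cnt + 2*e + 8) → 3*tab[cnt + 1] ≥ cnt - 17) ∧ ((¬(a[q] ≥ q + 8 ↔ a[c] < cnt + 2*e + 8)) → 3*store(tab, 1, cnt)[cnt + 1] ≥ cnt - 17)
Answer: WP = ((a[q] ≥ q + 8 ↔ a[c] < cnt + 2*e + 8) → 3*tab[cnt + 1] ≥ cnt - 17) ∧ ((¬(a[q] ≥ q + 8 ↔ a[c] < cnt + 2*e + 8)) → 3*store(tab, 1, cnt)[cnt + 1] ≥ cnt - 17)


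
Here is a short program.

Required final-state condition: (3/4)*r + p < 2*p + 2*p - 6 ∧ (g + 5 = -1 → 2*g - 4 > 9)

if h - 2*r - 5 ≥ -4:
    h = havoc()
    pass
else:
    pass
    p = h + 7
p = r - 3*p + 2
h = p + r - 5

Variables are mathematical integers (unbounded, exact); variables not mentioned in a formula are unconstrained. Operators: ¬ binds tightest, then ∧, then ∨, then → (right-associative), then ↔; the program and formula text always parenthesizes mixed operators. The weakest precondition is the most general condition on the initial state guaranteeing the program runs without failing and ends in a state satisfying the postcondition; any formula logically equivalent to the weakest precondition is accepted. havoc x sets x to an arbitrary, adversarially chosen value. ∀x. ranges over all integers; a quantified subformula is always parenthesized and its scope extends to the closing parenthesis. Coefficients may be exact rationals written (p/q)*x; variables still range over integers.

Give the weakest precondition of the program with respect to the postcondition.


Working backward. After the program, the postcondition (3/4)*r + p < 2*p + 2*p - 6 ∧ (g + 5 = -1 → 2*g - 4 > 9) must hold; in canonical form it is (3/4)*r < 3*p - 6 ∧ (g = -6 → 2*g > 13).
Before h := p + r - 5: (3/4)*r < 3*p - 6 ∧ (g = -6 → 2*g > 13)
Before p := r - 3*p + 2: 9*p < (9/4)*r ∧ (g = -6 → 2*g > 13)
Then branch requires 9*p < (9/4)*r ∧ (g = -6 → 2*g > 13); else branch requires 9*h < (9/4)*r - 63 ∧ (g = -6 → 2*g > 13).
Before the if: (h ≥ 2*r + 1 → (9*p < (9/4)*r ∧ (g = -6 → 2*g > 13))) ∧ ((¬(h ≥ 2*r + 1)) → (9*h < (9/4)*r - 63 ∧ (g = -6 → 2*g > 13)))
Answer: WP = (h ≥ 2*r + 1 → (9*p < (9/4)*r ∧ (g = -6 → 2*g > 13))) ∧ ((¬(h ≥ 2*r + 1)) → (9*h < (9/4)*r - 63 ∧ (g = -6 → 2*g > 13)))


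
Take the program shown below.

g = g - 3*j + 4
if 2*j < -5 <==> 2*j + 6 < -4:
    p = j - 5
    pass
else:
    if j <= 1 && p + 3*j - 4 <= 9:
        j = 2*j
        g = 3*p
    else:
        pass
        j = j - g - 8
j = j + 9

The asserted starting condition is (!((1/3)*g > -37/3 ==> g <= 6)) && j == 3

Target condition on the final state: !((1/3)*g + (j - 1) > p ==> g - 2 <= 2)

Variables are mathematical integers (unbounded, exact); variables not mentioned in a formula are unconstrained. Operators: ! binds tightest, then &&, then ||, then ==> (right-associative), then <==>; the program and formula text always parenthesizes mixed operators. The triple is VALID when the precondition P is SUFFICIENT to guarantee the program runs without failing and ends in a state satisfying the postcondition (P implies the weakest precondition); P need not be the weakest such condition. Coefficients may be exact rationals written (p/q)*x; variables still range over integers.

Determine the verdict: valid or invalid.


Working backward. After the program, the postcondition !((1/3)*g + (j - 1) > p ==> g - 2 <= 2) must hold; in canonical form it is !((1/3)*g + j > p + 1 ==> g <= 4).
Before j := j + 9: !((1/3)*g + j > p - 8 ==> g <= 4)
Then branch requires !((1/3)*g > -13 ==> g <= 4); else branch requires ((j <= 1 && 3*j + p <= 13) ==> (!(2*j > -8 ==> 3*p <= 4))) && ((!(j <= 1 && 3*j + p <= 13)) ==> (!(j > (2/3)*g + p ==> g <= 4))).
Before the if: ((2*j < -5 <==> 2*j < -10) ==> (!((1/3)*g > -13 ==> g <= 4))) && ((!(2*j < -5 <==> 2*j < -10)) ==> (((j <= 1 && 3*j + p <= 13) ==> (!(2*j > -8 ==> 3*p <= 4))) && ((!(j <= 1 && 3*j + p <= 13)) ==> (!(j > (2/3)*g + p ==> g <= 4)))))
Before g := g - 3*j + 4: ((2*j < -5 <==> 2*j < -10) ==> (!((1/3)*g > j - 43/3 ==> g <= 3*j))) && ((!(2*j < -5 <==> 2*j < -10)) ==> (((j <= 1 && 3*j + p <= 13) ==> (!(2*j > -8 ==> 3*p <= 4))) && ((!(j <= 1 && 3*j + p <= 13)) ==> (!(3*j > (2/3)*g + p + 8/3 ==> g <= 3*j)))))
The weakest precondition is ((2*j < -5 <==> 2*j < -10) ==> (!((1/3)*g > j - 43/3 ==> g <= 3*j))) && ((!(2*j < -5 <==> 2*j < -10)) ==> (((j <= 1 && 3*j + p <= 13) ==> (!(2*j > -8 ==> 3*p <= 4))) && ((!(j <= 1 && 3*j + p <= 13)) ==> (!(3*j > (2/3)*g + p + 8/3 ==> g <= 3*j))))).
Check whether (!((1/3)*g > -37/3 ==> g <= 6)) && j == 3 implies it.
Countermodel: at the initial state g = 7, j = 3, p = 0, the precondition holds but the weakest precondition fails.
Answer: invalid


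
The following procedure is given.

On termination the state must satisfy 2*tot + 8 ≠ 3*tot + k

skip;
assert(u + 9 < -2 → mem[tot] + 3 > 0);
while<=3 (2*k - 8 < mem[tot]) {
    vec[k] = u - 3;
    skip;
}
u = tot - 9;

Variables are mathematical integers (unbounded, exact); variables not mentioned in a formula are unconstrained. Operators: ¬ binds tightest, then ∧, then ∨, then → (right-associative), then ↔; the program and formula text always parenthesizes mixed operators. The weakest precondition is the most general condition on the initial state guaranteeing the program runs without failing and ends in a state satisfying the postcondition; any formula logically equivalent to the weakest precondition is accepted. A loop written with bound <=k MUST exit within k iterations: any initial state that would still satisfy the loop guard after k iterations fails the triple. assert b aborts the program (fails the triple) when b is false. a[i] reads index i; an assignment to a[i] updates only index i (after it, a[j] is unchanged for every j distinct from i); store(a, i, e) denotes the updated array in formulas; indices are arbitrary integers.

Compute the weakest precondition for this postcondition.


Working backward. After the program, the postcondition 2*tot + 8 ≠ 3*tot + k must hold; in canonical form it is k + tot ≠ 8.
Before u := tot - 9: k + tot ≠ 8
Before the loop (bound <=3), unroll the exhaustion recursion (WP_0 = exit-now case; WP_j = one more guarded iteration, up to j = 3):
  WP_0: (¬(2*k < mem[tot] + 8)) ∧ k + tot ≠ 8
  WP_1: (2*k < mem[tot] + 8 → ((¬(2*k < mem[tot] + 8)) ∧ k + tot ≠ 8)) ∧ ((¬(2*k < mem[tot] + 8)) → k + tot ≠ 8)
  WP_2: (2*k < mem[tot] + 8 → ((2*k < mem[tot] + 8 → ((¬(2*k < mem[tot] + 8)) ∧ k + tot ≠ 8)) ∧ ((¬(2*k < mem[tot] + 8)) → k + tot ≠ 8))) ∧ ((¬(2*k < mem[tot] + 8)) → k + tot ≠ 8)
  WP_3: (2*k < mem[tot] + 8 → ((2*k < mem[tot] + 8 → ((2*k < mem[tot] + 8 → ((¬(2*k < mem[tot] + 8)) ∧ k + tot ≠ 8)) ∧ ((¬(2*k < mem[tot] + 8)) → k + tot ≠ 8))) ∧ ((¬(2*k < mem[tot] + 8)) → k + tot ≠ 8))) ∧ ((¬(2*k < mem[tot] + 8)) → k + tot ≠ 8)
So before the loop: (2*k < mem[tot] + 8 → ((2*k < mem[tot] + 8 → ((2*k < mem[tot] + 8 → ((¬(2*k < mem[tot] + 8)) ∧ k + tot ≠ 8)) ∧ ((¬(2*k < mem[tot] + 8)) → k + tot ≠ 8))) ∧ ((¬(2*k < mem[tot] + 8)) → k + tot ≠ 8))) ∧ ((¬(2*k < mem[tot] + 8)) → k + tot ≠ 8)
Before assert u + 9 < -2 → mem[tot] + 3 > 0: (u < -11 → mem[tot] > -3) ∧ (2*k < mem[tot] + 8 → ((2*k < mem[tot] + 8 → ((2*k < mem[tot] + 8 → ((¬(2*k < mem[tot] + 8)) ∧ k + tot ≠ 8)) ∧ ((¬(2*k < mem[tot] + 8)) → k + tot ≠ 8))) ∧ ((¬(2*k < mem[tot] + 8)) → k + tot ≠ 8))) ∧ ((¬(2*k < mem[tot] + 8)) → k + tot ≠ 8)
Before skip: (u < -11 → mem[tot] > -3) ∧ (2*k < mem[tot] + 8 → ((2*k < mem[tot] + 8 → ((2*k < mem[tot] + 8 → ((¬(2*k < mem[tot] + 8)) ∧ k + tot ≠ 8)) ∧ ((¬(2*k < mem[tot] + 8)) → k + tot ≠ 8))) ∧ ((¬(2*k < mem[tot] + 8)) → k + tot ≠ 8))) ∧ ((¬(2*k < mem[tot] + 8)) → k + tot ≠ 8)
Answer: WP = (u < -11 → mem[tot] > -3) ∧ (2*k < mem[tot] + 8 → ((2*k < mem[tot] + 8 → ((2*k < mem[tot] + 8 → ((¬(2*k < mem[tot] + 8)) ∧ k + tot ≠ 8)) ∧ ((¬(2*k < mem[tot] + 8)) → k + tot ≠ 8))) ∧ ((¬(2*k < mem[tot] + 8)) → k + tot ≠ 8))) ∧ ((¬(2*k < mem[tot] + 8)) → k + tot ≠ 8)


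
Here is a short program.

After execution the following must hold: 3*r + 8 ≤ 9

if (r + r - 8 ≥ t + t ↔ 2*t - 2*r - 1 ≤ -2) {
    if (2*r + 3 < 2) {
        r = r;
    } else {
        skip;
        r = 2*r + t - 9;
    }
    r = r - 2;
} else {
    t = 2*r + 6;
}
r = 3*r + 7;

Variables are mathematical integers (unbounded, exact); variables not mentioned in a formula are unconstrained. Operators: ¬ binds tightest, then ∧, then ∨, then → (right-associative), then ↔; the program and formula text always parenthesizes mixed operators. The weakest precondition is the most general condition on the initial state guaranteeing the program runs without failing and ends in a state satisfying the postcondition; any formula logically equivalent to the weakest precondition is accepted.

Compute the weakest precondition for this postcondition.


Working backward. After the program, the postcondition 3*r + 8 ≤ 9 must hold; in canonical form it is 3*r ≤ 1.
Before r := 3*r + 7: 9*r ≤ -20
Then branch requires (2*r < -1 → 9*r ≤ -2) ∧ ((¬(2*r < -1)) → 18*r + 9*t ≤ 79); else branch requires 9*r ≤ -20.
Before the if: ((2*r ≥ 2*t + 8 ↔ 2*t ≤ 2*r - 1) → ((2*r < -1 → 9*r ≤ -2) ∧ ((¬(2*r < -1)) → 18*r + 9*t ≤ 79))) ∧ ((¬(2*r ≥ 2*t + 8 ↔ 2*t ≤ 2*r - 1)) → 9*r ≤ -20)
Answer: WP = ((2*r ≥ 2*t + 8 ↔ 2*t ≤ 2*r - 1) → ((2*r < -1 → 9*r ≤ -2) ∧ ((¬(2*r < -1)) → 18*r + 9*t ≤ 79))) ∧ ((¬(2*r ≥ 2*t + 8 ↔ 2*t ≤ 2*r - 1)) → 9*r ≤ -20)


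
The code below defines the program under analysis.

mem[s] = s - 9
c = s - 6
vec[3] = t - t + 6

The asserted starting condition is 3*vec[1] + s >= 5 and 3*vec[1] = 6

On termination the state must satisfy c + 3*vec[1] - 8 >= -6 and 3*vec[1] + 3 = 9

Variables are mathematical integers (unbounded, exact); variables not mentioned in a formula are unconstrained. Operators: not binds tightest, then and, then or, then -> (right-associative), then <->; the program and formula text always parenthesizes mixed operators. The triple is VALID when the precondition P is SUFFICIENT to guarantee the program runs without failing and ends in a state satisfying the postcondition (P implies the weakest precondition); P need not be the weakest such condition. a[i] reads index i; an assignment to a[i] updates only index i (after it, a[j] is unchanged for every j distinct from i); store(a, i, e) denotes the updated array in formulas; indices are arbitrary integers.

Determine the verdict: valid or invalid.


Working backward. After the program, the postcondition c + 3*vec[1] - 8 >= -6 and 3*vec[1] + 3 = 9 must hold; in canonical form it is 3*vec[1] + c >= 2 and 3*vec[1] = 6.
Before vec[3] := t - t + 6: 3*vec[1] + c >= 2 and 3*vec[1] = 6
Before c := s - 6: 3*vec[1] + s >= 8 and 3*vec[1] = 6
Before mem[s] := s - 9: 3*vec[1] + s >= 8 and 3*vec[1] = 6
The weakest precondition is 3*vec[1] + s >= 8 and 3*vec[1] = 6.
Check whether 3*vec[1] + s >= 5 and 3*vec[1] = 6 implies it.
Countermodel: at the initial state s = 0, vec = {[1] = 2, elsewhere 2}, the precondition holds but the weakest precondition fails.
Answer: invalid


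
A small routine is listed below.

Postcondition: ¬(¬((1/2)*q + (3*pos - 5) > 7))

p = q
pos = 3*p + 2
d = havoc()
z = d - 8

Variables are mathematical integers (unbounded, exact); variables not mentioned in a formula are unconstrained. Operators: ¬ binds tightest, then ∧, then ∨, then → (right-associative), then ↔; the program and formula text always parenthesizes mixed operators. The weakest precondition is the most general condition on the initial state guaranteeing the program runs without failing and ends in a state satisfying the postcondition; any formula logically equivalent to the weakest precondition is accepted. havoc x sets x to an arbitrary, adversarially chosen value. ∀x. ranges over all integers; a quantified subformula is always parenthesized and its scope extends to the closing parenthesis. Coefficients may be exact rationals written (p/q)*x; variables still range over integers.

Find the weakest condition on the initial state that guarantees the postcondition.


Working backward. After the program, the postcondition ¬(¬((1/2)*q + (3*pos - 5) > 7)) must hold; in canonical form it is 3*pos + (1/2)*q > 12.
Before z := d - 8: 3*pos + (1/2)*q > 12
Before havoc d: 3*pos + (1/2)*q > 12
Before pos := 3*p + 2: 9*p + (1/2)*q > 6
Before p := q: (19/2)*q > 6
Answer: WP = (19/2)*q > 6


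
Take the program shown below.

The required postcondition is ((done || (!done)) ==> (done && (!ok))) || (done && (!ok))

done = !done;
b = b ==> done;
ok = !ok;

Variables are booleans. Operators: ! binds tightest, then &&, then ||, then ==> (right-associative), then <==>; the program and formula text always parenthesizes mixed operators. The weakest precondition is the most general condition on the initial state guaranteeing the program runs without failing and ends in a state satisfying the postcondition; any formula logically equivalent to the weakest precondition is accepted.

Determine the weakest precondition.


Working backward. After the program, the postcondition ((done || (!done)) ==> (done && (!ok))) || (done && (!ok)) must hold; in canonical form it is done && (!ok).
Before ok := !ok: done && ok
Before b := b ==> done: done && ok
Before done := !done: (!done) && ok
Answer: WP = (!done) && ok


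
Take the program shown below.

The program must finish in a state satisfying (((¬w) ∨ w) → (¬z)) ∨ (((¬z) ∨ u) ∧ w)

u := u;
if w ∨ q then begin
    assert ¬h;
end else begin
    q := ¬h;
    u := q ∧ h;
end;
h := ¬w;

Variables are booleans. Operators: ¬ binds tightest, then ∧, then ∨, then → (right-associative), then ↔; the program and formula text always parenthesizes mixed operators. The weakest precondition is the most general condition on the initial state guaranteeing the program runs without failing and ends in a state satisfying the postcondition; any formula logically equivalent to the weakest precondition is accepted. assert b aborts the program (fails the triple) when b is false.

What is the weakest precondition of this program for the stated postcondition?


Working backward. After the program, the postcondition (((¬w) ∨ w) → (¬z)) ∨ (((¬z) ∨ u) ∧ w) must hold; in canonical form it is (¬z) ∨ (((¬z) ∨ u) ∧ w).
Before h := ¬w: (¬z) ∨ (((¬z) ∨ u) ∧ w)
Then branch requires (¬h) ∧ ((¬z) ∨ (((¬z) ∨ u) ∧ w)); else branch requires (¬z) ∨ ((¬z) ∧ w).
Before the if: ((w ∨ q) → ((¬h) ∧ ((¬z) ∨ (((¬z) ∨ u) ∧ w)))) ∧ ((¬(w ∨ q)) → ((¬z) ∨ ((¬z) ∧ w)))
Before u := u: ((w ∨ q) → ((¬h) ∧ ((¬z) ∨ (((¬z) ∨ u) ∧ w)))) ∧ ((¬(w ∨ q)) → ((¬z) ∨ ((¬z) ∧ w)))
Answer: WP = ((w ∨ q) → ((¬h) ∧ ((¬z) ∨ (((¬z) ∨ u) ∧ w)))) ∧ ((¬(w ∨ q)) → ((¬z) ∨ ((¬z) ∧ w)))


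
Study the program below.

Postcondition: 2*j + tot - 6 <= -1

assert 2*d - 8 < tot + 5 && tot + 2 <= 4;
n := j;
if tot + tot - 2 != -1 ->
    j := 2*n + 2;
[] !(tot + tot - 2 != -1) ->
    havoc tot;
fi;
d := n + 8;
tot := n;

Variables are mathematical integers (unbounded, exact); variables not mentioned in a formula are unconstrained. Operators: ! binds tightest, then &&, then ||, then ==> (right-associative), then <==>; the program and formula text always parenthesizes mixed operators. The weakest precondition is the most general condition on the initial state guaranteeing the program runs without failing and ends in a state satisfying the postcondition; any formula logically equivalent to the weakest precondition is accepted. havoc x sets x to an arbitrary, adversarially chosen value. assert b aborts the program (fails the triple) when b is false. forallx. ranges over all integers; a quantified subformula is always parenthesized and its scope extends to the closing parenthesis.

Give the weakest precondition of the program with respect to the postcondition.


Working backward. After the program, the postcondition 2*j + tot - 6 <= -1 must hold; in canonical form it is 2*j + tot <= 5.
Before tot := n: 2*j + n <= 5
Before d := n + 8: 2*j + n <= 5
Then branch requires 5*n <= 1; else branch requires 2*j + n <= 5.
Before the if: (2*tot != 1 ==> 5*n <= 1) && ((!(2*tot != 1)) ==> 2*j + n <= 5)
Before n := j: (2*tot != 1 ==> 5*j <= 1) && ((!(2*tot != 1)) ==> 3*j <= 5)
Before assert 2*d - 8 < tot + 5 && tot + 2 <= 4: 2*d < tot + 13 && tot <= 2 && (2*tot != 1 ==> 5*j <= 1) && ((!(2*tot != 1)) ==> 3*j <= 5)
Answer: WP = 2*d < tot + 13 && tot <= 2 && (2*tot != 1 ==> 5*j <= 1) && ((!(2*tot != 1)) ==> 3*j <= 5)


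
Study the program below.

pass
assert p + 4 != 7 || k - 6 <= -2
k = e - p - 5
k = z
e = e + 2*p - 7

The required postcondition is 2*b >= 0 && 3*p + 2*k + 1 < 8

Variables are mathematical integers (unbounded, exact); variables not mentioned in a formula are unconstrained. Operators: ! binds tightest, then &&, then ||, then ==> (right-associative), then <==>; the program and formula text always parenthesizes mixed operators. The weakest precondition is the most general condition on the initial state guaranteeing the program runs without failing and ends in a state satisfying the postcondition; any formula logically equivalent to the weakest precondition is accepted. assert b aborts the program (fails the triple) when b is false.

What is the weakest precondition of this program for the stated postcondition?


Working backward. After the program, the postcondition 2*b >= 0 && 3*p + 2*k + 1 < 8 must hold; in canonical form it is 2*b >= 0 && 2*k + 3*p < 7.
Before e := e + 2*p - 7: 2*b >= 0 && 2*k + 3*p < 7
Before k := z: 2*b >= 0 && 3*p + 2*z < 7
Before k := e - p - 5: 2*b >= 0 && 3*p + 2*z < 7
Before assert p + 4 != 7 || k - 6 <= -2: (p != 3 || k <= 4) && 2*b >= 0 && 3*p + 2*z < 7
Before skip: (p != 3 || k <= 4) && 2*b >= 0 && 3*p + 2*z < 7
Answer: WP = (p != 3 || k <= 4) && 2*b >= 0 && 3*p + 2*z < 7


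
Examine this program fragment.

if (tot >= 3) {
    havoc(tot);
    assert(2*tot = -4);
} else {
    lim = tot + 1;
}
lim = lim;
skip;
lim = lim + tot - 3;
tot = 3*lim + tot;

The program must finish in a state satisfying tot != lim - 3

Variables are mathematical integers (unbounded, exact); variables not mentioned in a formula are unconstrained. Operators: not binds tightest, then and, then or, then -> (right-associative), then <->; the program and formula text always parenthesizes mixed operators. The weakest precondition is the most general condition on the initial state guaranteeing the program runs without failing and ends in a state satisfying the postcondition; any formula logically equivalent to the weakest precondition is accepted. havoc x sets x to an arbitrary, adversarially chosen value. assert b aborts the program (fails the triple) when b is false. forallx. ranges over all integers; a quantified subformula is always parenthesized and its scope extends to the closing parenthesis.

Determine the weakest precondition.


Working backward. After the program, tot != lim - 3 must hold.
Before tot := 3*lim + tot: 2*lim + tot != -3
Before lim := lim + tot - 3: 2*lim + 3*tot != 3
Before skip: 2*lim + 3*tot != 3
Before lim := lim: 2*lim + 3*tot != 3
Then branch requires forall tot_1. (2*tot_1 = -4 and 2*lim + 3*tot_1 != 3); else branch requires 5*tot != 1.
Before the if: (tot >= 3 -> (forall tot_1. (2*tot_1 = -4 and 2*lim + 3*tot_1 != 3))) and ((not (tot >= 3)) -> 5*tot != 1)
Answer: WP = (tot >= 3 -> (forall tot_1. (2*tot_1 = -4 and 2*lim + 3*tot_1 != 3))) and ((not (tot >= 3)) -> 5*tot != 1)


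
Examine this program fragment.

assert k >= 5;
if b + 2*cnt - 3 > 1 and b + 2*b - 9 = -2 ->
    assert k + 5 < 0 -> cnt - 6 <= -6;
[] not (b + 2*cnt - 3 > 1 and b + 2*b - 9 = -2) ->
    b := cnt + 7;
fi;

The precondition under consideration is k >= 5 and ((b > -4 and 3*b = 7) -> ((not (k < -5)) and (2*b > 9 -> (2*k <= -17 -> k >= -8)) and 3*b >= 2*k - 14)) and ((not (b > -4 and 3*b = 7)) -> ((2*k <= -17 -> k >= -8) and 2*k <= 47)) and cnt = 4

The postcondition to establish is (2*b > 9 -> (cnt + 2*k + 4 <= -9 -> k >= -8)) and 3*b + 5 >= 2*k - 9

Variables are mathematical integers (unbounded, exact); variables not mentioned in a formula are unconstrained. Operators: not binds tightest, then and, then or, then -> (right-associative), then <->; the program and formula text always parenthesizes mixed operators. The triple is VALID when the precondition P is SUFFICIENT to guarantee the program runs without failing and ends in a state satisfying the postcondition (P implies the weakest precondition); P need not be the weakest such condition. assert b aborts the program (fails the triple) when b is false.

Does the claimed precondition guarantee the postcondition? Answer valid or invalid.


Working backward. After the program, the postcondition (2*b > 9 -> (cnt + 2*k + 4 <= -9 -> k >= -8)) and 3*b + 5 >= 2*k - 9 must hold; in canonical form it is (2*b > 9 -> (cnt + 2*k <= -13 -> k >= -8)) and 3*b >= 2*k - 14.
Then branch requires (k < -5 -> cnt <= 0) and (2*b > 9 -> (cnt + 2*k <= -13 -> k >= -8)) and 3*b >= 2*k - 14; else branch requires (2*cnt > -5 -> (cnt + 2*k <= -13 -> k >= -8)) and 3*cnt >= 2*k - 35.
Before the if: ((b + 2*cnt > 4 and 3*b = 7) -> ((k < -5 -> cnt <= 0) and (2*b > 9 -> (cnt + 2*k <= -13 -> k >= -8)) and 3*b >= 2*k - 14)) and ((not (b + 2*cnt > 4 and 3*b = 7)) -> ((2*cnt > -5 -> (cnt + 2*k <= -13 -> k >= -8)) and 3*cnt >= 2*k - 35))
Before assert k >= 5: k >= 5 and ((b + 2*cnt > 4 and 3*b = 7) -> ((k < -5 -> cnt <= 0) and (2*b > 9 -> (cnt + 2*k <= -13 -> k >= -8)) and 3*b >= 2*k - 14)) and ((not (b + 2*cnt > 4 and 3*b = 7)) -> ((2*cnt > -5 -> (cnt + 2*k <= -13 -> k >= -8)) and 3*cnt >= 2*k - 35))
The weakest precondition is k >= 5 and ((b + 2*cnt > 4 and 3*b = 7) -> ((k < -5 -> cnt <= 0) and (2*b > 9 -> (cnt + 2*k <= -13 -> k >= -8)) and 3*b >= 2*k - 14)) and ((not (b + 2*cnt > 4 and 3*b = 7)) -> ((2*cnt > -5 -> (cnt + 2*k <= -13 -> k >= -8)) and 3*cnt >= 2*k - 35)).
Check whether k >= 5 and ((b > -4 and 3*b = 7) -> ((not (k < -5)) and (2*b > 9 -> (2*k <= -17 -> k >= -8)) and 3*b >= 2*k - 14)) and ((not (b > -4 and 3*b = 7)) -> ((2*k <= -17 -> k >= -8) and 2*k <= 47)) and cnt = 4 implies it.
Every state satisfying the precondition satisfies the weakest precondition: the implication holds.
Answer: valid


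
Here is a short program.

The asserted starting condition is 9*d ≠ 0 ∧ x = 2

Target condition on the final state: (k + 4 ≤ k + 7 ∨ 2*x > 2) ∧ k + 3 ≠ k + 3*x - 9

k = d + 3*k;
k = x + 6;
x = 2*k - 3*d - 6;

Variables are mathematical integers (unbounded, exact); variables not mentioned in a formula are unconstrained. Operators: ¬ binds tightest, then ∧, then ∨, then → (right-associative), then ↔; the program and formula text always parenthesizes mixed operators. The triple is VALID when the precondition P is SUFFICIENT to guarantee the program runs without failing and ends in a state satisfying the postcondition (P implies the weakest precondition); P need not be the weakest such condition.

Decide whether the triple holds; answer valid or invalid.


Working backward. After the program, the postcondition (k + 4 ≤ k + 7 ∨ 2*x > 2) ∧ k + 3 ≠ k + 3*x - 9 must hold; in canonical form it is 3*x ≠ 12.
Before x := 2*k - 3*d - 6: 6*k ≠ 9*d + 30
Before k := x + 6: 6*x ≠ 9*d - 6
Before k := d + 3*k: 6*x ≠ 9*d - 6
The weakest precondition is 6*x ≠ 9*d - 6.
Check whether 9*d ≠ 0 ∧ x = 2 implies it.
Countermodel: at the initial state d = 2, x = 2, the precondition holds but the weakest precondition fails.
Answer: invalid


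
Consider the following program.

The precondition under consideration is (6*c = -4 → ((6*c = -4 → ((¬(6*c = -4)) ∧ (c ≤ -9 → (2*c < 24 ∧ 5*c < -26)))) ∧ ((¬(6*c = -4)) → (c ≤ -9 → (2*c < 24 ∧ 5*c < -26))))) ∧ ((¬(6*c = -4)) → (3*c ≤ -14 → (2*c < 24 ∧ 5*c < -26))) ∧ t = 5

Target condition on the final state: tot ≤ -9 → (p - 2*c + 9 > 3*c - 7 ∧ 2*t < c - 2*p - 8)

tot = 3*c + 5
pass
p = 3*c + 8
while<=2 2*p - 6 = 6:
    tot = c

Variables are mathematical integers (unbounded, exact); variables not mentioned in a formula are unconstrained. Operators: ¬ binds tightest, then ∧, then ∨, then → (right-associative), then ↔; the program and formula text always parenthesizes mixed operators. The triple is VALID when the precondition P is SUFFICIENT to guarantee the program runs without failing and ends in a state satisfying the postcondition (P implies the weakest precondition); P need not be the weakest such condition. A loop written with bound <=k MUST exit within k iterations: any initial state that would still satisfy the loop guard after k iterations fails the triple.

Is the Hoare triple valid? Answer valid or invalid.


Working backward. After the program, the postcondition tot ≤ -9 → (p - 2*c + 9 > 3*c - 7 ∧ 2*t < c - 2*p - 8) must hold; in canonical form it is tot ≤ -9 → (p > 5*c - 16 ∧ 2*p + 2*t < c - 8).
Before the loop (bound <=2), unroll the exhaustion recursion (WP_0 = exit-now case; WP_j = one more guarded iteration, up to j = 2):
  WP_0: (¬(2*p = 12)) ∧ (tot ≤ -9 → (p > 5*c - 16 ∧ 2*p + 2*t < c - 8))
  WP_1: (2*p = 12 → ((¬(2*p = 12)) ∧ (c ≤ -9 → (p > 5*c - 16 ∧ 2*p + 2*t < c - 8)))) ∧ ((¬(2*p = 12)) → (tot ≤ -9 → (p > 5*c - 16 ∧ 2*p + 2*t < c - 8)))
  WP_2: (2*p = 12 → ((2*p = 12 → ((¬(2*p = 12)) ∧ (c ≤ -9 → (p > 5*c - 16 ∧ 2*p + 2*t < c - 8)))) ∧ ((¬(2*p = 12)) → (c ≤ -9 → (p > 5*c - 16 ∧ 2*p + 2*t < c - 8))))) ∧ ((¬(2*p = 12)) → (tot ≤ -9 → (p > 5*c - 16 ∧ 2*p + 2*t < c - 8)))
So before the loop: (2*p = 12 → ((2*p = 12 → ((¬(2*p = 12)) ∧ (c ≤ -9 → (p > 5*c - 16 ∧ 2*p + 2*t < c - 8)))) ∧ ((¬(2*p = 12)) → (c ≤ -9 → (p > 5*c - 16 ∧ 2*p + 2*t < c - 8))))) ∧ ((¬(2*p = 12)) → (tot ≤ -9 → (p > 5*c - 16 ∧ 2*p + 2*t < c - 8)))
Before p := 3*c + 8: (6*c = -4 → ((6*c = -4 → ((¬(6*c = -4)) ∧ (c ≤ -9 → (2*c < 24 ∧ 5*c + 2*t < -24)))) ∧ ((¬(6*c = -4)) → (c ≤ -9 → (2*c < 24 ∧ 5*c + 2*t < -24))))) ∧ ((¬(6*c = -4)) → (tot ≤ -9 → (2*c < 24 ∧ 5*c + 2*t < -24)))
Before skip: (6*c = -4 → ((6*c = -4 → ((¬(6*c = -4)) ∧ (c ≤ -9 → (2*c < 24 ∧ 5*c + 2*t < -24)))) ∧ ((¬(6*c = -4)) → (c ≤ -9 → (2*c < 24 ∧ 5*c + 2*t < -24))))) ∧ ((¬(6*c = -4)) → (tot ≤ -9 → (2*c < 24 ∧ 5*c + 2*t < -24)))
Before tot := 3*c + 5: (6*c = -4 → ((6*c = -4 → ((¬(6*c = -4)) ∧ (c ≤ -9 → (2*c < 24 ∧ 5*c + 2*t < -24)))) ∧ ((¬(6*c = -4)) → (c ≤ -9 → (2*c < 24 ∧ 5*c + 2*t < -24))))) ∧ ((¬(6*c = -4)) → (3*c ≤ -14 → (2*c < 24 ∧ 5*c + 2*t < -24)))
The weakest precondition is (6*c = -4 → ((6*c = -4 → ((¬(6*c = -4)) ∧ (c ≤ -9 → (2*c < 24 ∧ 5*c + 2*t < -24)))) ∧ ((¬(6*c = -4)) → (c ≤ -9 → (2*c < 24 ∧ 5*c + 2*t < -24))))) ∧ ((¬(6*c = -4)) → (3*c ≤ -14 → (2*c < 24 ∧ 5*c + 2*t < -24))).
Check whether (6*c = -4 → ((6*c = -4 → ((¬(6*c = -4)) ∧ (c ≤ -9 → (2*c < 24 ∧ 5*c < -26)))) ∧ ((¬(6*c = -4)) → (c ≤ -9 → (2*c < 24 ∧ 5*c < -26))))) ∧ ((¬(6*c = -4)) → (3*c ≤ -14 → (2*c < 24 ∧ 5*c < -26))) ∧ t = 5 implies it.
Countermodel: at the initial state c = -6, t = 5, the precondition holds but the weakest precondition fails.
Answer: invalid


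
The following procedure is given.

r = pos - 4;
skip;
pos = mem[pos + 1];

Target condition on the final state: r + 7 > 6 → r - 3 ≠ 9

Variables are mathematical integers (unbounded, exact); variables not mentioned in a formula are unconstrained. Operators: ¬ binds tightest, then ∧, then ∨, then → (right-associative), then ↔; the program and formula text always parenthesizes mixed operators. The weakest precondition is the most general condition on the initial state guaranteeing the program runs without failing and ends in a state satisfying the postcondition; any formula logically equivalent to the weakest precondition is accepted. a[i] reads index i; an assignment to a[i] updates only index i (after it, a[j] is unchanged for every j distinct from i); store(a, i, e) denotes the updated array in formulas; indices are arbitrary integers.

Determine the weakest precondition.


Working backward. After the program, the postcondition r + 7 > 6 → r - 3 ≠ 9 must hold; in canonical form it is r > -1 → r ≠ 12.
Before pos := mem[pos + 1]: r > -1 → r ≠ 12
Before skip: r > -1 → r ≠ 12
Before r := pos - 4: pos > 3 → pos ≠ 16
Answer: WP = pos > 3 → pos ≠ 16


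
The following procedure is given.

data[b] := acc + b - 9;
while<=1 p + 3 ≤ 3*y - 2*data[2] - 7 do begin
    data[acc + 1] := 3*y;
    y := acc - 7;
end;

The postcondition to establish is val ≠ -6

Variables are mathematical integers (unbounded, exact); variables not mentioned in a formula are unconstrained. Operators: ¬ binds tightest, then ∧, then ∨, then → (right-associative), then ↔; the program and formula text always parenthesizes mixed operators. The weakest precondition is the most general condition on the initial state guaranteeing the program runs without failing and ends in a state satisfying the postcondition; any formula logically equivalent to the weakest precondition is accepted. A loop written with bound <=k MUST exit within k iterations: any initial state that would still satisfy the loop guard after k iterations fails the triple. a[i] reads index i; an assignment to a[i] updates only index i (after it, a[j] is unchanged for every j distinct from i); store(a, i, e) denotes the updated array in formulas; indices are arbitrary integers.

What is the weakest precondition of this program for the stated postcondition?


Working backward. After the program, val ≠ -6 must hold.
Before the loop (bound <=1), unroll the exhaustion recursion (WP_0 = exit-now case; WP_j = one more guarded iteration, up to j = 1):
  WP_0: (¬(2*data[2] + p ≤ 3*y - 10)) ∧ val ≠ -6
  WP_1: (2*data[2] + p ≤ 3*y - 10 → ((¬(2*store(data, acc + 1, 3*y)[2] + p ≤ 3*acc - 31)) ∧ val ≠ -6)) ∧ ((¬(2*data[2] + p ≤ 3*y - 10)) → val ≠ -6)
So before the loop: (2*data[2] + p ≤ 3*y - 10 → ((¬(2*store(data, acc + 1, 3*y)[2] + p ≤ 3*acc - 31)) ∧ val ≠ -6)) ∧ ((¬(2*data[2] + p ≤ 3*y - 10)) → val ≠ -6)
Before data[b] := acc + b - 9: (2*store(data, b, acc + b - 9)[2] + p ≤ 3*y - 10 → ((¬(2*store(store(data, b, acc + b - 9), acc + 1, 3*y)[2] + p ≤ 3*acc - 31)) ∧ val ≠ -6)) ∧ ((¬(2*store(data, b, acc + b - 9)[2] + p ≤ 3*y - 10)) → val ≠ -6)
Answer: WP = (2*store(data, b, acc + b - 9)[2] + p ≤ 3*y - 10 → ((¬(2*store(store(data, b, acc + b - 9), acc + 1, 3*y)[2] + p ≤ 3*acc - 31)) ∧ val ≠ -6)) ∧ ((¬(2*store(data, b, acc + b - 9)[2] + p ≤ 3*y - 10)) → val ≠ -6)


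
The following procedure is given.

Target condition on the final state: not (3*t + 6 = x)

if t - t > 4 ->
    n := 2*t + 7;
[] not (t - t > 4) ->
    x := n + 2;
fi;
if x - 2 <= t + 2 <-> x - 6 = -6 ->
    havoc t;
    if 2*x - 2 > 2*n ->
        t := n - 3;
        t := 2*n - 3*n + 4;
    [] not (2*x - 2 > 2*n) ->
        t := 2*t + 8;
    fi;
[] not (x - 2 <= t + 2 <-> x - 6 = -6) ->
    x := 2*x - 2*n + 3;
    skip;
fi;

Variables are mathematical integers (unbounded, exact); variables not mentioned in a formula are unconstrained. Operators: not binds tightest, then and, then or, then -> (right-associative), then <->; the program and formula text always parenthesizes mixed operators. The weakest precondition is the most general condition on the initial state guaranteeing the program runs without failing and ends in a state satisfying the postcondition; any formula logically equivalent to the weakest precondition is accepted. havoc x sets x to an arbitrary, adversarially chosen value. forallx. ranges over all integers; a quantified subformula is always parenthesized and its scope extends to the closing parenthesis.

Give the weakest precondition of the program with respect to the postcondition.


Working backward. After the program, the postcondition not (3*t + 6 = x) must hold; in canonical form it is not (3*t = x - 6).
Then branch requires forall t_1. ((2*x > 2*n + 2 -> (not (3*n + x = 18))) and ((not (2*x > 2*n + 2)) -> (not (6*t_1 = x - 30)))); else branch requires not (2*n + 3*t = 2*x - 3).
Before the if: ((x <= t + 4 <-> x = 0) -> (forall t_1. ((2*x > 2*n + 2 -> (not (3*n + x = 18))) and ((not (2*x > 2*n + 2)) -> (not (6*t_1 = x - 30)))))) and ((not (x <= t + 4 <-> x = 0)) -> (not (2*n + 3*t = 2*x - 3)))
Then branch requires ((x <= t + 4 <-> x = 0) -> (forall t_1. ((2*x > 4*t + 16 -> (not (6*t + x = -3))) and ((not (2*x > 4*t + 16)) -> (not (6*t_1 = x - 30)))))) and ((not (x <= t + 4 <-> x = 0)) -> (not (7*t = 2*x - 17))); else branch requires ((n <= t + 2 <-> n = -2) -> (not (4*n = 16))) and ((not (n <= t + 2 <-> n = -2)) -> (not (3*t = 1))).
Before the if: ((n <= t + 2 <-> n = -2) -> (not (4*n = 16))) and ((not (n <= t + 2 <-> n = -2)) -> (not (3*t = 1)))
Answer: WP = ((n <= t + 2 <-> n = -2) -> (not (4*n = 16))) and ((not (n <= t + 2 <-> n = -2)) -> (not (3*t = 1)))
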